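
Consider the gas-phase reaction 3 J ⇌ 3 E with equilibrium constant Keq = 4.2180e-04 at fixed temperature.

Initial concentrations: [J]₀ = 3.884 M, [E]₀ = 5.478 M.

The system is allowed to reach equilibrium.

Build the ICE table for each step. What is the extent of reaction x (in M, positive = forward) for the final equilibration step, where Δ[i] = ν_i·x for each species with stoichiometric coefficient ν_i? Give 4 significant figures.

Q₀ = 2.806 vs Keq = 4.2180e-04 ⇒ Q>K, reverse
Step 1:
                   J          E
  I            3.884      5.478
  C            4.825     -4.825
  E            8.709     0.6531
  solve Keq expr → x = -1.608; check Q = 4.2180e-04

x = -1.608 M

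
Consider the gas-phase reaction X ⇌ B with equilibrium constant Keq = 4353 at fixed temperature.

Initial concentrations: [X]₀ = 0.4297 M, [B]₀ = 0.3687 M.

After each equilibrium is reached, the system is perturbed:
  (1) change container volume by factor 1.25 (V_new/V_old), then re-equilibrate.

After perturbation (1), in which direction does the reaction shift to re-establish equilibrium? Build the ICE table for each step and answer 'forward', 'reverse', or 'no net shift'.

Direction: no net shift

Q₀ = 0.858 vs Keq = 4353 ⇒ Q<K, forward
Step 1:
                    X           B
  Initial      0.4297      0.3687
  Change      -0.4295      0.4295
  Equil    1.8337e-04      0.7982
  solve Keq expr → x = 0.4295; check Q = 4353
Then change container volume by factor 1.25 (V_new/V_old).
Step 2:
                    X           B
  Initial  1.4670e-04      0.6386
  Change            0           0
  Equil    1.4670e-04      0.6386
  solve Keq expr → x = 0; check Q = 4353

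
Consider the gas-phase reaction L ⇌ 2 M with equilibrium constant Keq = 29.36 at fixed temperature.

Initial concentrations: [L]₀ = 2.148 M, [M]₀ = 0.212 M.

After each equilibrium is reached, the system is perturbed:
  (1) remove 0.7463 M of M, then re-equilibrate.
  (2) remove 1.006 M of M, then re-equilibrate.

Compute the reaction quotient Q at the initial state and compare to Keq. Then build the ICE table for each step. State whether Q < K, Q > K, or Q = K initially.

Q₀ = 0.02092; Q < K (proceeds forward)

Q₀ = 0.02092 vs Keq = 29.36 ⇒ Q<K, forward
Step 1:
                    L           M
  init          2.148       0.212
  Δ            -1.702       3.405
  eq           0.4456       3.617
  solve Keq expr → x = 1.702; check Q = 29.36
Then remove 0.7463 M of M.
Step 2:
                    L           M
  init         0.4456       2.871
  Δ           -0.1172      0.2344
  eq           0.3284       3.105
  solve Keq expr → x = 0.1172; check Q = 29.36
Then remove 1.006 M of M.
Step 3:
                    L           M
  init         0.3284       2.099
  Δ           -0.1367      0.2734
  eq           0.1917       2.372
  solve Keq expr → x = 0.1367; check Q = 29.36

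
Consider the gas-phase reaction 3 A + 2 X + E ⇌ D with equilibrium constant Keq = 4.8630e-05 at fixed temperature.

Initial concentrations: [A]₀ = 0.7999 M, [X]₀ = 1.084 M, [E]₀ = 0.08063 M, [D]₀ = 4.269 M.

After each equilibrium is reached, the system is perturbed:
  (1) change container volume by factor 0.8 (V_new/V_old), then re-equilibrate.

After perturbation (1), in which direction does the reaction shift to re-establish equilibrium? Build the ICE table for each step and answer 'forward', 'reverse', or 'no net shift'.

Q₀ = 88.04 vs Keq = 4.8630e-05 ⇒ Q>K, reverse
Step 1:
                    A           X           E           D
  I            0.7999       1.084     0.08063       4.269
  C             7.053       4.702       2.351      -2.351
  E             7.853       5.786       2.432       1.918
  solve Keq expr → x = -2.351; check Q = 4.8630e-05
Then change container volume by factor 0.8 (V_new/V_old).
Step 2:
                    A           X           E           D
  I             9.817       7.233        3.04       2.397
  C            -1.441     -0.9605     -0.4803      0.4803
  E             8.376       6.272       2.559       2.878
  solve Keq expr → x = 0.4803; check Q = 4.8630e-05

Direction: forward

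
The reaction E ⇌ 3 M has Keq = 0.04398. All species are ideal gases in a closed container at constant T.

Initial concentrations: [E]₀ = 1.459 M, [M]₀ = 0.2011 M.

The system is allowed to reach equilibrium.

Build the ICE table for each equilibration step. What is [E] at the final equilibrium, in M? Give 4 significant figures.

Q₀ = 0.005574 vs Keq = 0.04398 ⇒ Q<K, forward
Step 1:
                   E          M
  init         1.459     0.2011
  Δ         -0.06442     0.1933
  eq           1.395     0.3944
  solve Keq expr → x = 0.06442; check Q = 0.04398

[E]_eq = 1.395 M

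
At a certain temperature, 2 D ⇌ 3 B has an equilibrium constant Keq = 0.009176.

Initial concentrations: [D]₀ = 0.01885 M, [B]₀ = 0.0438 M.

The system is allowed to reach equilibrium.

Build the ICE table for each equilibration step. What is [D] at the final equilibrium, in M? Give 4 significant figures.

[D]_eq = 0.03354 M

Q₀ = 0.2365 vs Keq = 0.009176 ⇒ Q>K, reverse
Step 1:
                   D          B
  Initial    0.01885     0.0438
  Change     0.01469   -0.02203
  Equil      0.03354    0.02177
  solve Keq expr → x = -0.007343; check Q = 0.009176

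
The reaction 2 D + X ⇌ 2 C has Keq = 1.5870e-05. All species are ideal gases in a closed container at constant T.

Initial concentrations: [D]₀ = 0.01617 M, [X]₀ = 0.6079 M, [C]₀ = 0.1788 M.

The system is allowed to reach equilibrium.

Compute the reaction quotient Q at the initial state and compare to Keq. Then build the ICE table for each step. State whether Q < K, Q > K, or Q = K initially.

Q₀ = 201.1 vs Keq = 1.5870e-05 ⇒ Q>K, reverse
Step 1:
                  D         X         C
  I         0.01617    0.6079    0.1788
  C          0.1782   0.08908   -0.1782
  E          0.1943     0.697 6.4628e-04
  solve Keq expr → x = -0.08908; check Q = 1.5870e-05

Q₀ = 201.1; Q > K (proceeds reverse)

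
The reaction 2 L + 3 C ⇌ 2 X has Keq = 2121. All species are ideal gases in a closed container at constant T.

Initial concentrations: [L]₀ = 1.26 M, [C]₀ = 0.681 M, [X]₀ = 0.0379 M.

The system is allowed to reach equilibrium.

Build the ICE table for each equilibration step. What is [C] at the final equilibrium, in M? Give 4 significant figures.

Q₀ = 0.002865 vs Keq = 2121 ⇒ Q<K, forward
Step 1:
                   L          C          X
  I             1.26      0.681     0.0379
  C          -0.4194    -0.6291     0.4194
  E           0.8406    0.05187     0.4573
  solve Keq expr → x = 0.2097; check Q = 2121

[C]_eq = 0.05187 M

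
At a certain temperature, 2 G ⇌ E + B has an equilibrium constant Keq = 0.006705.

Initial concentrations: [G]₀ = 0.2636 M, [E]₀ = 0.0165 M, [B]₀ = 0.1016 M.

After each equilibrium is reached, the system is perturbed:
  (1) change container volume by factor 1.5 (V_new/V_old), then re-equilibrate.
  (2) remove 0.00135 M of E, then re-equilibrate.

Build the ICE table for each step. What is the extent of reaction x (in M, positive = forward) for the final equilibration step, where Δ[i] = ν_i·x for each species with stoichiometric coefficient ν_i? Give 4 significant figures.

x = 0.001178 M

Q₀ = 0.02413 vs Keq = 0.006705 ⇒ Q>K, reverse
Step 1:
                    G           E           B
  I            0.2636      0.0165      0.1016
  C           0.02107    -0.01053    -0.01053
  E            0.2847    0.005966     0.09107
  solve Keq expr → x = -0.01053; check Q = 0.006705
Then change container volume by factor 1.5 (V_new/V_old).
Step 2:
                    G           E           B
  I            0.1898    0.003978     0.06071
  C                 0           0           0
  E            0.1898    0.003978     0.06071
  solve Keq expr → x = 0; check Q = 0.006705
Then remove 0.00135 M of E.
Step 3:
                    G           E           B
  I            0.1898    0.002628     0.06071
  C         -0.002356    0.001178    0.001178
  E            0.1874    0.003806     0.06189
  solve Keq expr → x = 0.001178; check Q = 0.006705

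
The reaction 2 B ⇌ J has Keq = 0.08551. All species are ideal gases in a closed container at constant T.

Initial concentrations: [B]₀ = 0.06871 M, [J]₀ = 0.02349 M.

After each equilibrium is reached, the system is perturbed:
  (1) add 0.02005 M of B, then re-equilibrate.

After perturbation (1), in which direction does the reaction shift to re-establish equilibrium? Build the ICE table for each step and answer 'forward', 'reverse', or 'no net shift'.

Q₀ = 4.976 vs Keq = 0.08551 ⇒ Q>K, reverse
Step 1:
                    B           J
  Initial     0.06871     0.02349
  Change      0.04478    -0.02239
  Equil        0.1135    0.001101
  solve Keq expr → x = -0.02239; check Q = 0.08551
Then add 0.02005 M of B.
Step 2:
                    B           J
  Initial      0.1335    0.001101
  Change  -8.1014e-04  4.0507e-04
  Equil        0.1327    0.001506
  solve Keq expr → x = 4.0507e-04; check Q = 0.08551

Direction: forward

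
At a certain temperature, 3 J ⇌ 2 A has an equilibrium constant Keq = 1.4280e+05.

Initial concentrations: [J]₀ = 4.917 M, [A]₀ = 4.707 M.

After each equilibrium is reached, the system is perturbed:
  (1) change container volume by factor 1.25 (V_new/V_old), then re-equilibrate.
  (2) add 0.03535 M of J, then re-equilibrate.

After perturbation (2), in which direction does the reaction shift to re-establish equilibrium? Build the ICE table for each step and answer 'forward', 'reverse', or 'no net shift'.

Direction: forward

Q₀ = 0.1864 vs Keq = 1.4280e+05 ⇒ Q<K, forward
Step 1:
                    J           A
  Initial       4.917       4.707
  Change       -4.841       3.227
  Equil       0.07611       7.934
  solve Keq expr → x = 1.614; check Q = 1.4280e+05
Then change container volume by factor 1.25 (V_new/V_old).
Step 2:
                    J           A
  Initial     0.06089       6.347
  Change      0.00468    -0.00312
  Equil       0.06557       6.344
  solve Keq expr → x = -0.00156; check Q = 1.4280e+05
Then add 0.03535 M of J.
Step 3:
                    J           A
  Initial      0.1009       6.344
  Change     -0.03519     0.02346
  Equil       0.06573       6.368
  solve Keq expr → x = 0.01173; check Q = 1.4280e+05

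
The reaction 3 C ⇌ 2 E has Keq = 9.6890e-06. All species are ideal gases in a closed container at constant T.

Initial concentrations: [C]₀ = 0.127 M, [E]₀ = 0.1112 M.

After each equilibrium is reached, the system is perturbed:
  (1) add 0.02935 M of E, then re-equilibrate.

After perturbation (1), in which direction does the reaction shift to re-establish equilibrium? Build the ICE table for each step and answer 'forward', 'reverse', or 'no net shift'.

Q₀ = 6.037 vs Keq = 9.6890e-06 ⇒ Q>K, reverse
Step 1:
                   C          E
  Initial      0.127     0.1112
  Change      0.1661    -0.1107
  Equil       0.2931 4.9382e-04
  solve Keq expr → x = -0.05535; check Q = 9.6890e-06
Then add 0.02935 M of E.
Step 2:
                   C          E
  Initial     0.2931    0.02984
  Change     0.04385   -0.02924
  Equil       0.3369 6.0872e-04
  solve Keq expr → x = -0.01462; check Q = 9.6890e-06

Direction: reverse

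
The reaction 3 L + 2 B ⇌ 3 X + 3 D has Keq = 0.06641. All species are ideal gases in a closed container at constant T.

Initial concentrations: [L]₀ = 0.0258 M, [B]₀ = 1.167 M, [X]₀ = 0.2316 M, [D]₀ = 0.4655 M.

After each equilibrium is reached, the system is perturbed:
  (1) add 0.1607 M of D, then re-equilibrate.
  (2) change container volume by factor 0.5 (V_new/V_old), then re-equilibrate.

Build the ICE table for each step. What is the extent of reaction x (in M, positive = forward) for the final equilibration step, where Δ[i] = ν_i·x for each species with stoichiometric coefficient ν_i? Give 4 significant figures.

Q₀ = 53.58 vs Keq = 0.06641 ⇒ Q>K, reverse
Step 1:
                   L          B          X          D
  init        0.0258      1.167     0.2316     0.4655
  Δ          0.08943    0.05962   -0.08943   -0.08943
  eq          0.1152      1.227     0.1422     0.3761
  solve Keq expr → x = -0.02981; check Q = 0.06641
Then add 0.1607 M of D.
Step 2:
                   L          B          X          D
  init        0.1152      1.227     0.1422     0.5368
  Δ          0.01994    0.01329   -0.01994   -0.01994
  eq          0.1352       1.24     0.1222     0.5168
  solve Keq expr → x = -0.006647; check Q = 0.06641
Then change container volume by factor 0.5 (V_new/V_old).
Step 3:
                   L          B          X          D
  init        0.2703       2.48     0.2445      1.034
  Δ          0.02563    0.01709   -0.02563   -0.02563
  eq           0.296      2.497     0.2188      1.008
  solve Keq expr → x = -0.008544; check Q = 0.06641

x = -0.008544 M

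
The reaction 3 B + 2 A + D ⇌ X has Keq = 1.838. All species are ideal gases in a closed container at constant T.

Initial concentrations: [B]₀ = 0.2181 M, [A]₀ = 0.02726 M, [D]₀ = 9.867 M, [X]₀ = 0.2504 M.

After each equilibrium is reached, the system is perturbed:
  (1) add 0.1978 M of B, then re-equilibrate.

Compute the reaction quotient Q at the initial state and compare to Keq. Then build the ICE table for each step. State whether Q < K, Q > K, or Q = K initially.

Q₀ = 3292; Q > K (proceeds reverse)

Q₀ = 3292 vs Keq = 1.838 ⇒ Q>K, reverse
Step 1:
                   B          A          D          X
  init        0.2181    0.02726      9.867     0.2504
  Δ           0.3097     0.2065     0.1032    -0.1032
  eq          0.5278     0.2337       9.97     0.1472
  solve Keq expr → x = -0.1032; check Q = 1.838
Then add 0.1978 M of B.
Step 2:
                   B          A          D          X
  init        0.7256     0.2337       9.97     0.1472
  Δ         -0.07404   -0.04936   -0.02468    0.02468
  eq          0.6515     0.1844      9.946     0.1719
  solve Keq expr → x = 0.02468; check Q = 1.838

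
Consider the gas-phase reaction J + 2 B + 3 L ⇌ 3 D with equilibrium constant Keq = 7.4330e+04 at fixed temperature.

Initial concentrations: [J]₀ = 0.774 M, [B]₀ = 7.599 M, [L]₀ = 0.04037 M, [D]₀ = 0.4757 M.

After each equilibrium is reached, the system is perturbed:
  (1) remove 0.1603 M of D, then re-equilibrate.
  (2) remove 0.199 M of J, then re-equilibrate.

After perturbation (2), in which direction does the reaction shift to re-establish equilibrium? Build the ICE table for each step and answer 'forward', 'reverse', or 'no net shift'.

Q₀ = 36.61 vs Keq = 7.4330e+04 ⇒ Q<K, forward
Step 1:
                  J         B         L         D
  init        0.774     7.599   0.04037    0.4757
  Δ         -0.0123  -0.02461  -0.03691   0.03691
  eq         0.7617     7.574  0.003461    0.5126
  solve Keq expr → x = 0.0123; check Q = 7.4330e+04
Then remove 0.1603 M of D.
Step 2:
                  J         B         L         D
  init       0.7617     7.574  0.003461    0.3523
  Δ       -3.5821e-04 -7.1641e-04 -0.001075  0.001075
  eq         0.7613     7.574  0.002387    0.3534
  solve Keq expr → x = 3.5821e-04; check Q = 7.4330e+04
Then remove 0.199 M of J.
Step 3:
                  J         B         L         D
  init       0.5623     7.574  0.002387    0.3534
  Δ       8.3859e-05 1.6772e-04 2.5158e-04 -2.5158e-04
  eq         0.5624     7.574  0.002638    0.3531
  solve Keq expr → x = -8.3859e-05; check Q = 7.4330e+04

Direction: reverse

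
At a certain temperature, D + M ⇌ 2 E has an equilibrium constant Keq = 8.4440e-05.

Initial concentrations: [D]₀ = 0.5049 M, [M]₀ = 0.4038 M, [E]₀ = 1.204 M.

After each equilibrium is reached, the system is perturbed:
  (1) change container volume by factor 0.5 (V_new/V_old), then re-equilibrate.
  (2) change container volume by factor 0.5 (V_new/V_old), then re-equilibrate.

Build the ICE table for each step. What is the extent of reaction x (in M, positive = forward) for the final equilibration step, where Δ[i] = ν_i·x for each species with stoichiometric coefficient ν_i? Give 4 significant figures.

x = 0 M

Q₀ = 7.11 vs Keq = 8.4440e-05 ⇒ Q>K, reverse
Step 1:
                   D          M          E
  Initial     0.5049     0.4038      1.204
  Change      0.5972     0.5972     -1.194
  Equil        1.102      1.001   0.009651
  solve Keq expr → x = -0.5972; check Q = 8.4440e-05
Then change container volume by factor 0.5 (V_new/V_old).
Step 2:
                   D          M          E
  Initial      2.204      2.002     0.0193
  Change           0          0          0
  Equil        2.204      2.002     0.0193
  solve Keq expr → x = 0; check Q = 8.4440e-05
Then change container volume by factor 0.5 (V_new/V_old).
Step 3:
                   D          M          E
  Initial      4.408      4.004    0.03861
  Change           0          0          0
  Equil        4.408      4.004    0.03861
  solve Keq expr → x = 0; check Q = 8.4440e-05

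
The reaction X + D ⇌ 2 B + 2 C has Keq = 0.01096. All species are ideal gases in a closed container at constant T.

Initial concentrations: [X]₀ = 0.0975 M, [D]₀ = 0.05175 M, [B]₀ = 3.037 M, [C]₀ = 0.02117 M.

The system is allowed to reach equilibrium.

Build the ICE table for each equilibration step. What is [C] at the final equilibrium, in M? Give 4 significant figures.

Q₀ = 0.8192 vs Keq = 0.01096 ⇒ Q>K, reverse
Step 1:
                  X         D         B         C
  init       0.0975   0.05175     3.037   0.02117
  Δ        0.009187  0.009187  -0.01837  -0.01837
  eq         0.1067   0.06094     3.019  0.002796
  solve Keq expr → x = -0.009187; check Q = 0.01096

[C]_eq = 0.002796 M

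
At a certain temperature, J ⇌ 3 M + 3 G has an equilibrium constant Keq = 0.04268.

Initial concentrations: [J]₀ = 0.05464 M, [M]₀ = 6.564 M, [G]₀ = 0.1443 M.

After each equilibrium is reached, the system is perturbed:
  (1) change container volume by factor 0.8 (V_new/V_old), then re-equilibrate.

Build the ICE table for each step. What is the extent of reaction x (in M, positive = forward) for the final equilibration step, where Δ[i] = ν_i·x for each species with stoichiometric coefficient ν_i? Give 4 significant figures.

x = -0.003126 M

Q₀ = 15.55 vs Keq = 0.04268 ⇒ Q>K, reverse
Step 1:
                  J         M         G
  init      0.05464     6.564    0.1443
  Δ         0.03987   -0.1196   -0.1196
  eq        0.09451     6.444    0.0247
  solve Keq expr → x = -0.03987; check Q = 0.04268
Then change container volume by factor 0.8 (V_new/V_old).
Step 2:
                  J         M         G
  init       0.1181     8.056   0.03088
  Δ        0.003126 -0.009378 -0.009378
  eq         0.1213     8.046    0.0215
  solve Keq expr → x = -0.003126; check Q = 0.04268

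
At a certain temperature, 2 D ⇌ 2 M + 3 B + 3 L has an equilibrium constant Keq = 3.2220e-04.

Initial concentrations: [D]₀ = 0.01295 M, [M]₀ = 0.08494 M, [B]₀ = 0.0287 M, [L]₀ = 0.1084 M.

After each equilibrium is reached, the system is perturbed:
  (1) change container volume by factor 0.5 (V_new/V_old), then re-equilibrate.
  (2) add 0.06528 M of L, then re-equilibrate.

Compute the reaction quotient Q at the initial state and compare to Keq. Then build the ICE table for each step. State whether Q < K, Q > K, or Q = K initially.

Q₀ = 1.2954e-06; Q < K (proceeds forward)

Q₀ = 1.2954e-06 vs Keq = 3.2220e-04 ⇒ Q<K, forward
Step 1:
                  D         M         B         L
  Initial   0.01295   0.08494    0.0287    0.1084
  Change   -0.01073   0.01073    0.0161    0.0161
  Equil     0.00222   0.09567    0.0448    0.1245
  solve Keq expr → x = 0.005365; check Q = 3.2220e-04
Then change container volume by factor 0.5 (V_new/V_old).
Step 2:
                  D         M         B         L
  Initial  0.004439    0.1913   0.08959     0.249
  Change    0.01446  -0.01446  -0.02169  -0.02169
  Equil      0.0189    0.1769    0.0679    0.2273
  solve Keq expr → x = -0.007229; check Q = 3.2220e-04
Then add 0.06528 M of L.
Step 3:
                  D         M         B         L
  Initial    0.0189    0.1769    0.0679    0.2926
  Change   0.003936 -0.003936 -0.005903 -0.005903
  Equil     0.02283    0.1729     0.062    0.2867
  solve Keq expr → x = -0.001968; check Q = 3.2220e-04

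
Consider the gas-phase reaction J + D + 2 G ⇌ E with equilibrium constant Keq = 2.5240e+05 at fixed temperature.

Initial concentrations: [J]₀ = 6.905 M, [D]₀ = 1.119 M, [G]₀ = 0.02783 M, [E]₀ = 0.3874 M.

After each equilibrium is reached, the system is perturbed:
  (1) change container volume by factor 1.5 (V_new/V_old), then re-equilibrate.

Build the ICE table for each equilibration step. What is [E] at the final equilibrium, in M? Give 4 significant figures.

[E]_eq = 0.2673 M

Q₀ = 64.74 vs Keq = 2.5240e+05 ⇒ Q<K, forward
Step 1:
                  J         D         G         E
  init        6.905     1.119   0.02783    0.3874
  Δ        -0.01369  -0.01369  -0.02737   0.01369
  eq          6.891     1.105 4.5675e-04    0.4011
  solve Keq expr → x = 0.01369; check Q = 2.5240e+05
Then change container volume by factor 1.5 (V_new/V_old).
Step 2:
                  J         D         G         E
  init        4.594    0.7369 3.0450e-04    0.2674
  Δ       1.2736e-04 1.2736e-04 2.5471e-04 -1.2736e-04
  eq          4.594     0.737 5.5922e-04    0.2673
  solve Keq expr → x = -1.2736e-04; check Q = 2.5240e+05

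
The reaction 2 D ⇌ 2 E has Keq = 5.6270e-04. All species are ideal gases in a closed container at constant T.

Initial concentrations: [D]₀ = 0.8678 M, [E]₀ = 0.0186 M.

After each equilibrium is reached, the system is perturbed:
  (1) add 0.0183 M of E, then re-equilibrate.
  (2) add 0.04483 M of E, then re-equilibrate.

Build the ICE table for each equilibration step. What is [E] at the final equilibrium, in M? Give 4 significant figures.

[E]_eq = 0.022 M

Q₀ = 4.5940e-04 vs Keq = 5.6270e-04 ⇒ Q<K, forward
Step 1:
                   D          E
  Initial     0.8678     0.0186
  Change   -0.001939   0.001939
  Equil       0.8659    0.02054
  solve Keq expr → x = 9.6967e-04; check Q = 5.6270e-04
Then add 0.0183 M of E.
Step 2:
                   D          E
  Initial     0.8659    0.03884
  Change     0.01788   -0.01788
  Equil       0.8837    0.02096
  solve Keq expr → x = -0.008938; check Q = 5.6270e-04
Then add 0.04483 M of E.
Step 3:
                   D          E
  Initial     0.8837    0.06579
  Change     0.04379   -0.04379
  Equil       0.9275      0.022
  solve Keq expr → x = -0.0219; check Q = 5.6270e-04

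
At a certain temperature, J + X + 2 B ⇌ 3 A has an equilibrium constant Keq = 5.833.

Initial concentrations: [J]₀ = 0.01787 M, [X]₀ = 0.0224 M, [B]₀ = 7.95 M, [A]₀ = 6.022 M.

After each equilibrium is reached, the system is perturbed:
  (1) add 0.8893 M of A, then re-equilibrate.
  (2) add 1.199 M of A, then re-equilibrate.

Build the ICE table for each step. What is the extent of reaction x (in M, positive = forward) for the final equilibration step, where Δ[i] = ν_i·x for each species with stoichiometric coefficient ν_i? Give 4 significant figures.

Q₀ = 8632 vs Keq = 5.833 ⇒ Q>K, reverse
Step 1:
                    J           X           B           A
  Initial     0.01787      0.0224        7.95       6.022
  Change       0.4515      0.4515       0.903      -1.354
  Equil        0.4694      0.4739       8.853       4.668
  solve Keq expr → x = -0.4515; check Q = 5.833
Then add 0.8893 M of A.
Step 2:
                    J           X           B           A
  Initial      0.4694      0.4739       8.853       5.557
  Change      0.08724     0.08724      0.1745     -0.2617
  Equil        0.5566      0.5611       9.027       5.295
  solve Keq expr → x = -0.08724; check Q = 5.833
Then add 1.199 M of A.
Step 3:
                    J           X           B           A
  Initial      0.5566      0.5611       9.027       6.494
  Change       0.1199      0.1199      0.2399     -0.3598
  Equil        0.6765      0.6811       9.267       6.134
  solve Keq expr → x = -0.1199; check Q = 5.833

x = -0.1199 M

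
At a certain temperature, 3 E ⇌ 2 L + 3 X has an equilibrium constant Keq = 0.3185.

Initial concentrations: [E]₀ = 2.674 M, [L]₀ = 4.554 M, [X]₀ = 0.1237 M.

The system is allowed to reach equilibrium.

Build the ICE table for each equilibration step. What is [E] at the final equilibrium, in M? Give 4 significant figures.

Q₀ = 0.002053 vs Keq = 0.3185 ⇒ Q<K, forward
Step 1:
                  E         L         X
  Initial     2.674     4.554    0.1237
  Change    -0.4159    0.2773    0.4159
  Equil       2.258     4.831    0.5396
  solve Keq expr → x = 0.1386; check Q = 0.3185

[E]_eq = 2.258 M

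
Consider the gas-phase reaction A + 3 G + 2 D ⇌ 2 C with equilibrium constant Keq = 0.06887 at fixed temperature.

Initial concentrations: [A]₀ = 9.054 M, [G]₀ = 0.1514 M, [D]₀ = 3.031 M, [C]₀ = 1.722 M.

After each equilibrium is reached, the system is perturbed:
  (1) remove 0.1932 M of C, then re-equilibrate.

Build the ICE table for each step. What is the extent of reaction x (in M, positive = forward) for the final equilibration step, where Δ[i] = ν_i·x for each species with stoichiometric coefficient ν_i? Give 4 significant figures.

Q₀ = 10.27 vs Keq = 0.06887 ⇒ Q>K, reverse
Step 1:
                   A          G          D          C
  Initial      9.054     0.1514      3.031      1.722
  Change       0.165      0.495       0.33      -0.33
  Equil        9.219     0.6464      3.361      1.392
  solve Keq expr → x = -0.165; check Q = 0.06887
Then remove 0.1932 M of C.
Step 2:
                   A          G          D          C
  Initial      9.219     0.6464      3.361      1.199
  Change    -0.01569   -0.04706   -0.03137    0.03137
  Equil        9.203     0.5994       3.33       1.23
  solve Keq expr → x = 0.01569; check Q = 0.06887

x = 0.01569 M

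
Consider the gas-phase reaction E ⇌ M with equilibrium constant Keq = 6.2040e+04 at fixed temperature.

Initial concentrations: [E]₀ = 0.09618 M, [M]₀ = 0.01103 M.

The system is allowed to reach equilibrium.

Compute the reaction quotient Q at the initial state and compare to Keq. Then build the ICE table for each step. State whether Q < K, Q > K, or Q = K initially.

Q₀ = 0.1147 vs Keq = 6.2040e+04 ⇒ Q<K, forward
Step 1:
                   E          M
  Initial    0.09618    0.01103
  Change    -0.09618    0.09618
  Equil   1.7281e-06     0.1072
  solve Keq expr → x = 0.09618; check Q = 6.2040e+04

Q₀ = 0.1147; Q < K (proceeds forward)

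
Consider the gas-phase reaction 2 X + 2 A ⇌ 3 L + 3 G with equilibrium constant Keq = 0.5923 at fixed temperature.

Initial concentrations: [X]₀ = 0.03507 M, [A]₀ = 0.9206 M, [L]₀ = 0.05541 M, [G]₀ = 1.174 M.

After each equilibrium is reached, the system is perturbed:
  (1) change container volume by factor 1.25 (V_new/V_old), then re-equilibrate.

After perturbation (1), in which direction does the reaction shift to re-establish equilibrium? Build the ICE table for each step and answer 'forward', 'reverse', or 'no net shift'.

Direction: forward

Q₀ = 0.2641 vs Keq = 0.5923 ⇒ Q<K, forward
Step 1:
                   X          A          L          G
  I          0.03507     0.9206    0.05541      1.174
  C        -0.005619  -0.005619   0.008428   0.008428
  E          0.02945      0.915    0.06384      1.182
  solve Keq expr → x = 0.002809; check Q = 0.5923
Then change container volume by factor 1.25 (V_new/V_old).
Step 2:
                   X          A          L          G
  I          0.02356      0.732    0.05107     0.9459
  C        -0.002449  -0.002449   0.003674   0.003674
  E          0.02111     0.7295    0.05474     0.9496
  solve Keq expr → x = 0.001225; check Q = 0.5923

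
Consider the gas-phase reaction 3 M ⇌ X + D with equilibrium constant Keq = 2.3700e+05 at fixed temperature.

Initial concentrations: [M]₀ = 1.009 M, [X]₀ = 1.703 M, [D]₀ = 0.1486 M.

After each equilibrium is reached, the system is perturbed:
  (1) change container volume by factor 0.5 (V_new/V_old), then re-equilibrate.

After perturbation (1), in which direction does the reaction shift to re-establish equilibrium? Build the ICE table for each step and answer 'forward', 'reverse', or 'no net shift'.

Direction: forward

Q₀ = 0.2464 vs Keq = 2.3700e+05 ⇒ Q<K, forward
Step 1:
                   M          X          D
  init         1.009      1.703     0.1486
  Δ           -0.993      0.331      0.331
  eq         0.01603      2.034     0.4796
  solve Keq expr → x = 0.331; check Q = 2.3700e+05
Then change container volume by factor 0.5 (V_new/V_old).
Step 2:
                   M          X          D
  init       0.03205      4.068     0.9592
  Δ        -0.006588   0.002196   0.002196
  eq         0.02546       4.07     0.9614
  solve Keq expr → x = 0.002196; check Q = 2.3700e+05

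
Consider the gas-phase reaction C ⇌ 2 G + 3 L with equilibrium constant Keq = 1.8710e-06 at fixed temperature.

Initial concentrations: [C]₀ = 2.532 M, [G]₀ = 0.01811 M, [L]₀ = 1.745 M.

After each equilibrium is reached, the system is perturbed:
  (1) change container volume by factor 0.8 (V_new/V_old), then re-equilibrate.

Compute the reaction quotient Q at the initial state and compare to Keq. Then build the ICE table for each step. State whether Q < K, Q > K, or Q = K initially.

Q₀ = 6.8827e-04; Q > K (proceeds reverse)

Q₀ = 6.8827e-04 vs Keq = 1.8710e-06 ⇒ Q>K, reverse
Step 1:
                  C         G         L
  Initial     2.532   0.01811     1.745
  Change   0.008571  -0.01714  -0.02571
  Equil       2.541 9.6712e-04     1.719
  solve Keq expr → x = -0.008571; check Q = 1.8710e-06
Then change container volume by factor 0.8 (V_new/V_old).
Step 2:
                  C         G         L
  Initial     3.176  0.001209     2.149
  Change  2.1741e-04 -4.3483e-04 -6.5224e-04
  Equil       3.176 7.7408e-04     2.148
  solve Keq expr → x = -2.1741e-04; check Q = 1.8710e-06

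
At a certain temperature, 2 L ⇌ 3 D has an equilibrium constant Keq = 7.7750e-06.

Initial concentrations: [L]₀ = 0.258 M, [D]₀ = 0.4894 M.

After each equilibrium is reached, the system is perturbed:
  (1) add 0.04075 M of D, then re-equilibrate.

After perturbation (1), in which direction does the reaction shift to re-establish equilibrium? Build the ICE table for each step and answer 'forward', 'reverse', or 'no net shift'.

Q₀ = 1.761 vs Keq = 7.7750e-06 ⇒ Q>K, reverse
Step 1:
                   L          D
  Initial      0.258     0.4894
  Change      0.3171    -0.4757
  Equil       0.5751     0.0137
  solve Keq expr → x = -0.1586; check Q = 7.7750e-06
Then add 0.04075 M of D.
Step 2:
                   L          D
  Initial     0.5751    0.05445
  Change     0.02688   -0.04033
  Equil        0.602    0.01412
  solve Keq expr → x = -0.01344; check Q = 7.7750e-06

Direction: reverse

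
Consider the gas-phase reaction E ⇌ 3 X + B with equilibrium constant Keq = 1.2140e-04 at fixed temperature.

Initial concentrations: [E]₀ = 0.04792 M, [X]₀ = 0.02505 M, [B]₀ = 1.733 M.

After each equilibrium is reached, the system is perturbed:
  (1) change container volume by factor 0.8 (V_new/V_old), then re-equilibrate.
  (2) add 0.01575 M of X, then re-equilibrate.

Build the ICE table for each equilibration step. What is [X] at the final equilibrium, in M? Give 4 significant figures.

[X]_eq = 0.01582 M

Q₀ = 5.6847e-04 vs Keq = 1.2140e-04 ⇒ Q>K, reverse
Step 1:
                   E          X          B
  I          0.04792    0.02505      1.733
  C         0.003246  -0.009737  -0.003246
  E          0.05117    0.01531       1.73
  solve Keq expr → x = -0.003246; check Q = 1.2140e-04
Then change container volume by factor 0.8 (V_new/V_old).
Step 2:
                   E          X          B
  I          0.06396    0.01914      2.162
  C         0.001242  -0.003727  -0.001242
  E           0.0652    0.01541      2.161
  solve Keq expr → x = -0.001242; check Q = 1.2140e-04
Then add 0.01575 M of X.
Step 3:
                   E          X          B
  I           0.0652    0.03116      2.161
  C         0.005115   -0.01534  -0.005115
  E          0.07031    0.01582      2.156
  solve Keq expr → x = -0.005115; check Q = 1.2140e-04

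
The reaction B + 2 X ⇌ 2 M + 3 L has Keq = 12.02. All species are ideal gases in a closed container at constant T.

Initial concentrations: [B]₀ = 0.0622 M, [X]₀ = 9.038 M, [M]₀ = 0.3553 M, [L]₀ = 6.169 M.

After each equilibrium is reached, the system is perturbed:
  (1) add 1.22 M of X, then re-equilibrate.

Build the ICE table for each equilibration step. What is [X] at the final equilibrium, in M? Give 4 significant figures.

Q₀ = 5.833 vs Keq = 12.02 ⇒ Q<K, forward
Step 1:
                    B           X           M           L
  init         0.0622       9.038      0.3553       6.169
  Δ          -0.02231    -0.04462     0.04462     0.06692
  eq          0.03989       8.993      0.3999       6.236
  solve Keq expr → x = 0.02231; check Q = 12.02
Then add 1.22 M of X.
Step 2:
                    B           X           M           L
  init        0.03989       10.21      0.3999       6.236
  Δ         -0.006516    -0.01303     0.01303     0.01955
  eq          0.03338        10.2      0.4129       6.255
  solve Keq expr → x = 0.006516; check Q = 12.02

[X]_eq = 10.2 M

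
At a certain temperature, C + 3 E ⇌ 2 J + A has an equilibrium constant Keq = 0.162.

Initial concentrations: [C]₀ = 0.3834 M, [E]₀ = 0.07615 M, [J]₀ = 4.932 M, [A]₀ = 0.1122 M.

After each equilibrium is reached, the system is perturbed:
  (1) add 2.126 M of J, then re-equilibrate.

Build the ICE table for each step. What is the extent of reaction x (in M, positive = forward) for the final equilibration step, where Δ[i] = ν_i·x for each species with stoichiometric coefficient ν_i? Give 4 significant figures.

x = -1.3262e-04 M

Q₀ = 1.6120e+04 vs Keq = 0.162 ⇒ Q>K, reverse
Step 1:
                   C          E          J          A
  Initial     0.3834    0.07615      4.932     0.1122
  Change      0.1119     0.3358    -0.2239    -0.1119
  Equil       0.4953      0.412      4.708 2.5316e-04
  solve Keq expr → x = -0.1119; check Q = 0.162
Then add 2.126 M of J.
Step 2:
                   C          E          J          A
  Initial     0.4953      0.412      6.834 2.5316e-04
  Change  1.3262e-04 3.9786e-04 -2.6524e-04 -1.3262e-04
  Equil       0.4955     0.4124      6.834 1.2054e-04
  solve Keq expr → x = -1.3262e-04; check Q = 0.162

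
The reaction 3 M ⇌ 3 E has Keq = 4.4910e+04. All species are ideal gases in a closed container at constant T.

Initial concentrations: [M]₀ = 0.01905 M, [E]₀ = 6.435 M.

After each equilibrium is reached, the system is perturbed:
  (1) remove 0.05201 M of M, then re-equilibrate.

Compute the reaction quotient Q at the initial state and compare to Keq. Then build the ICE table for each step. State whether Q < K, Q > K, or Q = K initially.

Q₀ = 3.8544e+07 vs Keq = 4.4910e+04 ⇒ Q>K, reverse
Step 1:
                   M          E
  I          0.01905      6.435
  C           0.1576    -0.1576
  E           0.1766      6.277
  solve Keq expr → x = -0.05252; check Q = 4.4910e+04
Then remove 0.05201 M of M.
Step 2:
                   M          E
  I           0.1246      6.277
  C          0.05059   -0.05059
  E           0.1752      6.227
  solve Keq expr → x = -0.01686; check Q = 4.4910e+04

Q₀ = 3.8544e+07; Q > K (proceeds reverse)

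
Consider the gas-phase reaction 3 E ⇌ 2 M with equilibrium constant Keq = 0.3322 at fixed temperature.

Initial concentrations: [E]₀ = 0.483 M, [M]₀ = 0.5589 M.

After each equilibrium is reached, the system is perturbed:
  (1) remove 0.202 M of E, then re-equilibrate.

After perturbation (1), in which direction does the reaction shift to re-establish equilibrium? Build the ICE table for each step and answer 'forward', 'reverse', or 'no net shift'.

Direction: reverse

Q₀ = 2.772 vs Keq = 0.3322 ⇒ Q>K, reverse
Step 1:
                    E           M
  init          0.483      0.5589
  Δ            0.2716     -0.1811
  eq           0.7546      0.3778
  solve Keq expr → x = -0.09054; check Q = 0.3322
Then remove 0.202 M of E.
Step 2:
                    E           M
  init         0.5526      0.3778
  Δ            0.1053    -0.07022
  eq           0.6579      0.3076
  solve Keq expr → x = -0.03511; check Q = 0.3322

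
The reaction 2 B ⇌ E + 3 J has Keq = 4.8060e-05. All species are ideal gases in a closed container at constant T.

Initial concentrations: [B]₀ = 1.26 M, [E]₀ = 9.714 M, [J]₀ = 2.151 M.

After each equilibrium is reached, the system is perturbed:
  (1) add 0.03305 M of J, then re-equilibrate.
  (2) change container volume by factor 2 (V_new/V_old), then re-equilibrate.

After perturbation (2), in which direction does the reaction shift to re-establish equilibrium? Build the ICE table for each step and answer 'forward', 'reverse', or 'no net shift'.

Direction: forward

Q₀ = 60.89 vs Keq = 4.8060e-05 ⇒ Q>K, reverse
Step 1:
                    B           E           J
  init           1.26       9.714       2.151
  Δ             1.412     -0.7058      -2.117
  eq            2.672       9.008     0.03364
  solve Keq expr → x = -0.7058; check Q = 4.8060e-05
Then add 0.03305 M of J.
Step 2:
                    B           E           J
  init          2.672       9.008     0.06669
  Δ            0.0219    -0.01095    -0.03285
  eq            2.693       8.997     0.03384
  solve Keq expr → x = -0.01095; check Q = 4.8060e-05
Then change container volume by factor 2 (V_new/V_old).
Step 3:
                    B           E           J
  init          1.347       4.499     0.01692
  Δ         -0.006563    0.003282    0.009845
  eq             1.34       4.502     0.02677
  solve Keq expr → x = 0.003282; check Q = 4.8060e-05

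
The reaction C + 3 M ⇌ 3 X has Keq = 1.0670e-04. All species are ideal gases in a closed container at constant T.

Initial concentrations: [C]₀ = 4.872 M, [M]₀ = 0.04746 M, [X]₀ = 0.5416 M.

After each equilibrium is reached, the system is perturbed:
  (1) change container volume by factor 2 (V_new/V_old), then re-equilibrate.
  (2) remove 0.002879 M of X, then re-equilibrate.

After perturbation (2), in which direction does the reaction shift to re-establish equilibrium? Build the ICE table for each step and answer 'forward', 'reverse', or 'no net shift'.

Q₀ = 305 vs Keq = 1.0670e-04 ⇒ Q>K, reverse
Step 1:
                    C           M           X
  init          4.872     0.04746      0.5416
  Δ            0.1658      0.4973     -0.4973
  eq            5.038      0.5448     0.04429
  solve Keq expr → x = -0.1658; check Q = 1.0670e-04
Then change container volume by factor 2 (V_new/V_old).
Step 2:
                    C           M           X
  init          2.519      0.2724     0.02215
  Δ           0.00143    0.004289   -0.004289
  eq             2.52      0.2767     0.01786
  solve Keq expr → x = -0.00143; check Q = 1.0670e-04
Then remove 0.002879 M of X.
Step 3:
                    C           M           X
  init           2.52      0.2767     0.01498
  Δ       -9.0082e-04   -0.002702    0.002702
  eq            2.519       0.274     0.01768
  solve Keq expr → x = 9.0082e-04; check Q = 1.0670e-04

Direction: forward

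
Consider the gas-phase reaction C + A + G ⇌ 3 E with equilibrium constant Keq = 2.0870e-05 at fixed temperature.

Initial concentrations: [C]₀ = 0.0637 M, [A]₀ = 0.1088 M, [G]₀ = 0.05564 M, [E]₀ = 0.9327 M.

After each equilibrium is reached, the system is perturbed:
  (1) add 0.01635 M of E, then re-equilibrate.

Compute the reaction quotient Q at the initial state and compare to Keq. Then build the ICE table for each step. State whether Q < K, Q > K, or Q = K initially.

Q₀ = 2104; Q > K (proceeds reverse)

Q₀ = 2104 vs Keq = 2.0870e-05 ⇒ Q>K, reverse
Step 1:
                    C           A           G           E
  I            0.0637      0.1088     0.05564      0.9327
  C            0.3074      0.3074      0.3074     -0.9222
  E            0.3711      0.4162       0.363     0.01054
  solve Keq expr → x = -0.3074; check Q = 2.0870e-05
Then add 0.01635 M of E.
Step 2:
                    C           A           G           E
  I            0.3711      0.4162       0.363     0.02689
  C            0.0054      0.0054      0.0054     -0.0162
  E            0.3765      0.4216      0.3684     0.01069
  solve Keq expr → x = -0.0054; check Q = 2.0870e-05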